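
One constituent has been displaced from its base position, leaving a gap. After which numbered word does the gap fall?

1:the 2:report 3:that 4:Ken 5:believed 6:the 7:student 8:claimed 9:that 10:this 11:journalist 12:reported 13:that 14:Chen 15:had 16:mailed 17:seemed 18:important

The displaced element is "the report" (word 2).
It is linked across 3 clause boundaries (Ø → that → that).
It functions as the direct object of "mailed", so the gap sits immediately after word 16 ("mailed").
Base order: Ken believed the student claimed that this journalist reported that Chen had mailed the report.

16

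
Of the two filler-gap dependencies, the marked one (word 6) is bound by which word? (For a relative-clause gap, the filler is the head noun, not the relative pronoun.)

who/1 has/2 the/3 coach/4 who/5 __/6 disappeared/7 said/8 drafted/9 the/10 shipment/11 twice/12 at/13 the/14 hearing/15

The marked gap is inside the relative clause, the subject of "disappeared".
Its filler is the head noun "coach" (via "who"), at word 4.
(The other dependency links word 1 to a gap after word 8.)

4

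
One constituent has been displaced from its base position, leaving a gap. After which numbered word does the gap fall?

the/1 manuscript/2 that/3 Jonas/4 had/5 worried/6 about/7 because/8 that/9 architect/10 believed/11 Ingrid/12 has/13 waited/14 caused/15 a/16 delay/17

7

The displaced element is "the manuscript" (word 2).
It functions as the object of the preposition "about" of "worried", so the gap sits immediately after word 7 ("about").
Base order: Jonas had worried about the manuscript because that architect believed Ingrid has waited.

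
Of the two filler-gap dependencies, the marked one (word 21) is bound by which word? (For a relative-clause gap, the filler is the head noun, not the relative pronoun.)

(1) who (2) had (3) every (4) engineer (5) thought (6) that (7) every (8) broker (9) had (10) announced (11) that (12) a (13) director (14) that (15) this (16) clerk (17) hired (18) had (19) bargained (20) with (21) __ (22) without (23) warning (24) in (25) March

The marked gap is the object of the preposition "with" of "bargained".
Its filler is the fronted wh-phrase "who", at word 1.
(The other dependency links word 13 to a gap after word 17.)

1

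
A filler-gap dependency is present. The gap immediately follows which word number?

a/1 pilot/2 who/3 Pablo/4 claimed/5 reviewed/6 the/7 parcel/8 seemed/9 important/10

5

The displaced element is "a pilot" (word 2).
It is linked across 1 clause boundary (Ø).
It functions as the subject of "reviewed", so the gap sits immediately after word 5 ("claimed").
Base order: Pablo claimed a pilot reviewed the parcel.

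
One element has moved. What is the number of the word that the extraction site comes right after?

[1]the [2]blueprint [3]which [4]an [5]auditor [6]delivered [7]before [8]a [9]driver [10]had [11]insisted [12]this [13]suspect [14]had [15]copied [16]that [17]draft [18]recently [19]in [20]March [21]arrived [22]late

6

The displaced element is "the blueprint" (word 2).
It functions as the direct object of "delivered", so the gap sits immediately after word 6 ("delivered").
Base order: An auditor delivered the blueprint before a driver had insisted this suspect had copied that draft recently in March.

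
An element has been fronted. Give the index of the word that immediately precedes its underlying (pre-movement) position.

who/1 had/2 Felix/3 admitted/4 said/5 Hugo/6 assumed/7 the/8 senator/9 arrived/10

4

The displaced element is "who" (word 1).
It is linked across 1 clause boundary (Ø).
It functions as the subject of "said", so the gap sits immediately after word 4 ("admitted").
Base order: Felix had admitted that who said Hugo assumed the senator arrived.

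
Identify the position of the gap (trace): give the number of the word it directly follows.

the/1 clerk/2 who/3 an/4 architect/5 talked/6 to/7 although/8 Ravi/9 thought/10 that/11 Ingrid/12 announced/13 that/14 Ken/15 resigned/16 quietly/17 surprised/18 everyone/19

The displaced element is "the clerk" (word 2).
It functions as the object of the preposition "to" of "talked", so the gap sits immediately after word 7 ("to").
Base order: An architect talked to the clerk although Ravi thought that Ingrid announced that Ken resigned quietly.

7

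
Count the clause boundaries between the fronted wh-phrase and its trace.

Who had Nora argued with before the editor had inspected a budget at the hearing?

"who" originates inside the matrix clause — no clause boundary is crossed.

0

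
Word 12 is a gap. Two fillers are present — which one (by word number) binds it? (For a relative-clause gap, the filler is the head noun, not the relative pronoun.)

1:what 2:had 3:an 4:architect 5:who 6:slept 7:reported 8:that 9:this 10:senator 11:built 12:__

The marked gap is the direct object of "built".
Its filler is the fronted wh-phrase "what", at word 1.
(The other dependency links word 4 to a gap after word 5.)

1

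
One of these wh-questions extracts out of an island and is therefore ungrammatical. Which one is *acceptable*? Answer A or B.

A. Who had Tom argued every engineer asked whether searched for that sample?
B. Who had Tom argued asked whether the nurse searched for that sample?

In A, the wh-phrase is extracted from inside a wh-island (introduced by "whether"), which blocks movement.
In B, the extraction path crosses only that-complement boundaries, which are transparent.
So B is grammatical.

B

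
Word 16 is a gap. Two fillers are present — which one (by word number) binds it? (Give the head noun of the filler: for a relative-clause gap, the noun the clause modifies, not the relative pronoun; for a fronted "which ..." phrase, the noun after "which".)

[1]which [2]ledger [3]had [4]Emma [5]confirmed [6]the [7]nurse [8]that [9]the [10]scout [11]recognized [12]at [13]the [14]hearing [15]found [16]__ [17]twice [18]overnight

The marked gap is the direct object of "found".
Its filler is the fronted wh-phrase "which ledger", at word 2.
(The other dependency links word 7 to a gap after word 11.)

2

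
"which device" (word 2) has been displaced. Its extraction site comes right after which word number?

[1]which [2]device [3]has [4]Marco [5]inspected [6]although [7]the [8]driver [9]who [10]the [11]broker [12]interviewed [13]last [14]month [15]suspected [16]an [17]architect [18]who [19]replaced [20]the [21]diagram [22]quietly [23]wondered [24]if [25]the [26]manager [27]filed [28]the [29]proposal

The displaced element is "which device" (word 2).
It functions as the direct object of "inspected", so the gap sits immediately after word 5 ("inspected").
Base order: Marco has inspected which device although the driver who the broker interviewed last month suspected an architect who replaced the diagram quietly wondered if the manager filed the proposal.

5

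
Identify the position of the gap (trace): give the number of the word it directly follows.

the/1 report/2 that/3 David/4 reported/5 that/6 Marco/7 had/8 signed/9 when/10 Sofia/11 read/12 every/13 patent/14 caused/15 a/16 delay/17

The displaced element is "the report" (word 2).
It is linked across 1 clause boundary (that).
It functions as the direct object of "signed", so the gap sits immediately after word 9 ("signed").
Base order: David reported that Marco had signed the report when Sofia read every patent.

9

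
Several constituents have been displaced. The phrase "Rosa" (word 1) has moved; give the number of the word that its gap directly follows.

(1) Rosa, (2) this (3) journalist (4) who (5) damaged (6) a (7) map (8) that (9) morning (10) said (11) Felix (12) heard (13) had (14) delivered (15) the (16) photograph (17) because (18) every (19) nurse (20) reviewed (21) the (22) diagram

12

The displaced element is "Rosa" (word 1).
It is linked across 2 clause boundaries (Ø → Ø).
It functions as the subject of "delivered", so the gap sits immediately after word 12 ("heard").
Base order: This journalist who damaged a map that morning said Felix heard that Rosa had delivered the photograph because every nurse reviewed the diagram.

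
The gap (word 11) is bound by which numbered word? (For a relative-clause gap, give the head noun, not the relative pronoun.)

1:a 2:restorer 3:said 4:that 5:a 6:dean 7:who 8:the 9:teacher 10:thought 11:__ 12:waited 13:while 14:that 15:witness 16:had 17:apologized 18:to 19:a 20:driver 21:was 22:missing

6

The gap at 11 is the subject of "waited", inside a relative clause.
The relative pronoun is "who" (word 7); it is bound by the head noun immediately before it.
Its filler is the head noun "dean", at word 6.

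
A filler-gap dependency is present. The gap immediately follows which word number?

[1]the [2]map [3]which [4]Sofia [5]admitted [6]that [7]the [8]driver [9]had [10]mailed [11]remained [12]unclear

10

The displaced element is "the map" (word 2).
It is linked across 1 clause boundary (that).
It functions as the direct object of "mailed", so the gap sits immediately after word 10 ("mailed").
Base order: Sofia admitted that the driver had mailed the map.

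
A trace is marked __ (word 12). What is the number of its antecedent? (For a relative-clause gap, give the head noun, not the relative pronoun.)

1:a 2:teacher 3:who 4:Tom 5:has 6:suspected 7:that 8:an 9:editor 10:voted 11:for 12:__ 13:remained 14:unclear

2

The gap at 12 is the prepositional object of "voted", inside a relative clause.
The relative pronoun is "who" (word 3); it is bound by the head noun immediately before it.
Its filler is the head noun "teacher", at word 2.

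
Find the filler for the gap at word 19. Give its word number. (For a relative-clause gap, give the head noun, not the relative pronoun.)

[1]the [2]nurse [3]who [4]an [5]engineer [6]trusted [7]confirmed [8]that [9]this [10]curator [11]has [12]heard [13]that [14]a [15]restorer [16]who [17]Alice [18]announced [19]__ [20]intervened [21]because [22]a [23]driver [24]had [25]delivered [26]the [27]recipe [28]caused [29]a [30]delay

The gap at 19 is the subject of "intervened", inside a relative clause.
The relative pronoun is "who" (word 16); it is bound by the head noun immediately before it.
Its filler is the head noun "restorer", at word 15.

15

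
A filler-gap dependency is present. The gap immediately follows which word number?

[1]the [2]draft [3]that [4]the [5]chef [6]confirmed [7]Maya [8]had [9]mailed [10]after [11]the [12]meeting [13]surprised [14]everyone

The displaced element is "the draft" (word 2).
It is linked across 1 clause boundary (Ø).
It functions as the direct object of "mailed", so the gap sits immediately after word 9 ("mailed").
Base order: The chef confirmed Maya had mailed the draft after the meeting.

9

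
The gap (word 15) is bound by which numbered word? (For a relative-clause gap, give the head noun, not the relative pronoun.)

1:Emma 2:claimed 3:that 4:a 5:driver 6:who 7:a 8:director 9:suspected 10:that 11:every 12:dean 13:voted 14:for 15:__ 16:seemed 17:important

5

The gap at 15 is the prepositional object of "voted", inside a relative clause.
The relative pronoun is "who" (word 6); it is bound by the head noun immediately before it.
Its filler is the head noun "driver", at word 5.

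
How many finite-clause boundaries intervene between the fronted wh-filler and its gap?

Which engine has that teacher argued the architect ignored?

1

"which engine" is extracted from the object of "ignored".
Boundaries crossed, outermost first: [Ø] — 1 in total.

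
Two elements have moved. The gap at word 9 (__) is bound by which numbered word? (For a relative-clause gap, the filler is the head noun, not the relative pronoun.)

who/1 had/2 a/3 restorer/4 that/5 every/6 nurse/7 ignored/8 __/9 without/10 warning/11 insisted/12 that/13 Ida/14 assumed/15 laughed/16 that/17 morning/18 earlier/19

4

The marked gap is inside the relative clause, the direct object of "ignored".
Its filler is the head noun "restorer" (via "that"), at word 4.
(The other dependency links word 1 to a gap after word 15.)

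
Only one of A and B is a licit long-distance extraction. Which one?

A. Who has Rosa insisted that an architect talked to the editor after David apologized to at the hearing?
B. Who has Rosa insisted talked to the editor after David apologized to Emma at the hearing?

In A, the wh-phrase is extracted from inside an adjunct island (introduced by "after"), which blocks movement.
In B, the extraction path crosses only that-complement boundaries, which are transparent.
So B is grammatical.

B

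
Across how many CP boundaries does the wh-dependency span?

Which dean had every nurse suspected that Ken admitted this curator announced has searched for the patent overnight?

3

"which dean" is extracted from the subject of "searched".
Boundaries crossed, outermost first: [that], [Ø], [Ø] — 3 in total.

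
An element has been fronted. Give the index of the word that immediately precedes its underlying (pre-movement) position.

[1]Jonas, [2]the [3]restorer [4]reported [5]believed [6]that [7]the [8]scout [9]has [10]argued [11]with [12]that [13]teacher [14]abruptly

The displaced element is "Jonas" (word 1).
It is linked across 1 clause boundary (Ø).
It functions as the subject of "believed", so the gap sits immediately after word 4 ("reported").
Base order: The restorer reported that Jonas believed that the scout has argued with that teacher abruptly.

4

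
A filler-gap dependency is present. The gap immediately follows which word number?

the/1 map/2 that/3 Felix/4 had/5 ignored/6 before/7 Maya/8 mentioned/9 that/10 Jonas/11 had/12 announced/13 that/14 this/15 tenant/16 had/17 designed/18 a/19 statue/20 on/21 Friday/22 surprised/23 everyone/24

6

The displaced element is "the map" (word 2).
It functions as the direct object of "ignored", so the gap sits immediately after word 6 ("ignored").
Base order: Felix had ignored the map before Maya mentioned that Jonas had announced that this tenant had designed a statue on Friday.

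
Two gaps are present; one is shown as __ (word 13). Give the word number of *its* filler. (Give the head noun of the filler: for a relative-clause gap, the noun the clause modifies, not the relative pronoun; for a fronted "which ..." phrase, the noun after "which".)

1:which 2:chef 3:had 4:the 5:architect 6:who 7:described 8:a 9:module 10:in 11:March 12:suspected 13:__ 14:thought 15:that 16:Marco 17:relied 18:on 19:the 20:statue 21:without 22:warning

2

The marked gap is the subject of "thought".
Its filler is the fronted wh-phrase "which chef", at word 2.
(The other dependency links word 5 to a gap after word 6.)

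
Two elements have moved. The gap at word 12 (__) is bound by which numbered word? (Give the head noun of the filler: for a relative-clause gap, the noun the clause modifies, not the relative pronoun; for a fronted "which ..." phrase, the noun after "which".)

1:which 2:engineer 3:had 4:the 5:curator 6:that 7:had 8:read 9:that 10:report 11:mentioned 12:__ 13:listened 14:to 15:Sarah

The marked gap is the subject of "listened".
Its filler is the fronted wh-phrase "which engineer", at word 2.
(The other dependency links word 5 to a gap after word 6.)

2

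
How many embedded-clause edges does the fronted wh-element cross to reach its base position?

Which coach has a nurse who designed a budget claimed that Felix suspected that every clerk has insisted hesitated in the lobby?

"which coach" is extracted from the subject of "hesitated".
Boundaries crossed, outermost first: [that], [that], [Ø] — 3 in total.

3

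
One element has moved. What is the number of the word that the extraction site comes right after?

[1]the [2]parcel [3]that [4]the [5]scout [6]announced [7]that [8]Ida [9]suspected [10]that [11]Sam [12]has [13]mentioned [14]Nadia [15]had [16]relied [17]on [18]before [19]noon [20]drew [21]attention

17

The displaced element is "the parcel" (word 2).
It is linked across 3 clause boundaries (that → that → Ø).
It functions as the object of the preposition "on" of "relied", so the gap sits immediately after word 17 ("on").
Base order: The scout announced that Ida suspected that Sam has mentioned Nadia had relied on the parcel before noon.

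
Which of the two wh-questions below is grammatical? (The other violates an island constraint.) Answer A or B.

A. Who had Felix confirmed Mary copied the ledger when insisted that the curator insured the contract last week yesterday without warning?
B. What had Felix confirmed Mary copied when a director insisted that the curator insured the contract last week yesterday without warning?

In A, the wh-phrase is extracted from inside an adjunct island (introduced by "when"), which blocks movement.
In B, the extraction path crosses only that-complement boundaries, which are transparent.
So B is grammatical.

B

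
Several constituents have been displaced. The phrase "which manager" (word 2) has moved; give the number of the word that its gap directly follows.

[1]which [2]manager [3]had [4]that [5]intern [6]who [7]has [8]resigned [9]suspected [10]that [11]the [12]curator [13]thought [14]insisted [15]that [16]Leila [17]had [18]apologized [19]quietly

The displaced element is "which manager" (word 2).
It is linked across 2 clause boundaries (that → Ø).
It functions as the subject of "insisted", so the gap sits immediately after word 13 ("thought").
Base order: That intern who has resigned had suspected that the curator thought that which manager insisted that Leila had apologized quietly.

13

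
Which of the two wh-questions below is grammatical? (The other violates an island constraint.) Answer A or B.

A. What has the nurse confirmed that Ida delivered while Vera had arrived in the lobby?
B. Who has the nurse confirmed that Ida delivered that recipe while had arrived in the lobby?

In B, the wh-phrase is extracted from inside an adjunct island (introduced by "while"), which blocks movement.
In A, the extraction path crosses only that-complement boundaries, which are transparent.
So A is grammatical.

A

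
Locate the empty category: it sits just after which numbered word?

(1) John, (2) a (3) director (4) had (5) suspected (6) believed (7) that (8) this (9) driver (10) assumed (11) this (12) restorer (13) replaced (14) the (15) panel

5

The displaced element is "John" (word 1).
It is linked across 1 clause boundary (Ø).
It functions as the subject of "believed", so the gap sits immediately after word 5 ("suspected").
Base order: A director had suspected John believed that this driver assumed this restorer replaced the panel.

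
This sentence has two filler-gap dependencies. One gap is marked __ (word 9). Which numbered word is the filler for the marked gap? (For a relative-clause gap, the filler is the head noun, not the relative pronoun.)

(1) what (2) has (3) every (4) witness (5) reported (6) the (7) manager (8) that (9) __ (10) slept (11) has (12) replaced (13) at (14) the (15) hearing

7

The marked gap is inside the relative clause, the subject of "slept".
Its filler is the head noun "manager" (via "that"), at word 7.
(The other dependency links word 1 to a gap after word 12.)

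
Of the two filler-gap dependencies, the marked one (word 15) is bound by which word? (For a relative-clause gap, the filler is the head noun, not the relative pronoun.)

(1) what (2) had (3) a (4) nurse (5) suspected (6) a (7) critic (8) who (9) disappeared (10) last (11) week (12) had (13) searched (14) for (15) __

The marked gap is the object of the preposition "for" of "searched".
Its filler is the fronted wh-phrase "what", at word 1.
(The other dependency links word 7 to a gap after word 8.)

1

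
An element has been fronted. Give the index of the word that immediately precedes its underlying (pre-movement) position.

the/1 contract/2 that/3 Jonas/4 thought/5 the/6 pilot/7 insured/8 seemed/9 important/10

8

The displaced element is "the contract" (word 2).
It is linked across 1 clause boundary (Ø).
It functions as the direct object of "insured", so the gap sits immediately after word 8 ("insured").
Base order: Jonas thought the pilot insured the contract.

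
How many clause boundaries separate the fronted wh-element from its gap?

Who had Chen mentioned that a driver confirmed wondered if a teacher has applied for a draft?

2

"who" is extracted from the subject of "wondered".
Boundaries crossed, outermost first: [that], [Ø] — 2 in total.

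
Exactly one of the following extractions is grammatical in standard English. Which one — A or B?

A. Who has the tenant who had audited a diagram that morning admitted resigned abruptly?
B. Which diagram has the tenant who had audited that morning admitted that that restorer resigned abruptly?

A

In B, the wh-phrase is extracted from inside a complex-NP island (relative clause) (introduced by "who"), which blocks movement.
In A, the extraction path crosses only that-complement boundaries, which are transparent.
So A is grammatical.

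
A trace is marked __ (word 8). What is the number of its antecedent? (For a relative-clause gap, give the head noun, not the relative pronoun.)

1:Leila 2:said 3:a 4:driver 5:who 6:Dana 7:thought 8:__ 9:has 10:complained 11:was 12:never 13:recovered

4

The gap at 8 is the subject of "complained", inside a relative clause.
The relative pronoun is "who" (word 5); it is bound by the head noun immediately before it.
Its filler is the head noun "driver", at word 4.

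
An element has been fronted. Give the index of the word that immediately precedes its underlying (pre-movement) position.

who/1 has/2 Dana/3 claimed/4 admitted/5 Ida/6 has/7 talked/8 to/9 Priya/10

4

The displaced element is "who" (word 1).
It is linked across 1 clause boundary (Ø).
It functions as the subject of "admitted", so the gap sits immediately after word 4 ("claimed").
Base order: Dana has claimed that who admitted Ida has talked to Priya.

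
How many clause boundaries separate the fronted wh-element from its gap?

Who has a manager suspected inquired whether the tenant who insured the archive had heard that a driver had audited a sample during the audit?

"who" is extracted from the subject of "inquired".
Boundaries crossed, outermost first: [Ø] — 1 in total.

1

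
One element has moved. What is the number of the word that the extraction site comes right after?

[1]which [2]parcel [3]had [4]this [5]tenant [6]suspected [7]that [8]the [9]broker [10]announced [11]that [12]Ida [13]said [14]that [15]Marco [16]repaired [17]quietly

16

The displaced element is "which parcel" (word 2).
It is linked across 3 clause boundaries (that → that → that).
It functions as the direct object of "repaired", so the gap sits immediately after word 16 ("repaired").
Base order: This tenant had suspected that the broker announced that Ida said that Marco repaired which parcel quietly.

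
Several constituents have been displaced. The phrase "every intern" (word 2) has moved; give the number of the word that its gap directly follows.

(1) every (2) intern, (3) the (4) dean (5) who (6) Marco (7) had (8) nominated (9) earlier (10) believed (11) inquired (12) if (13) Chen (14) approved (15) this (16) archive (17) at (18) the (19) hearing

The displaced element is "every intern" (word 2).
It is linked across 1 clause boundary (Ø).
It functions as the subject of "inquired", so the gap sits immediately after word 10 ("believed").
Base order: The dean who Marco had nominated earlier believed that every intern inquired if Chen approved this archive at the hearing.

10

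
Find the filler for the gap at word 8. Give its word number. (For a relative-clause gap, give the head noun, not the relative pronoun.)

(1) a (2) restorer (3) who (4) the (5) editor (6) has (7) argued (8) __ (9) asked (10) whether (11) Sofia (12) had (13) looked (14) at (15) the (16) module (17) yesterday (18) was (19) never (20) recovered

The gap at 8 is the subject of "asked", inside a relative clause.
The relative pronoun is "who" (word 3); it is bound by the head noun immediately before it.
Its filler is the head noun "restorer", at word 2.

2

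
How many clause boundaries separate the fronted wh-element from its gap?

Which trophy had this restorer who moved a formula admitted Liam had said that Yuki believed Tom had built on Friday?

"which trophy" is extracted from the object of "built".
Boundaries crossed, outermost first: [Ø], [that], [Ø] — 3 in total.

3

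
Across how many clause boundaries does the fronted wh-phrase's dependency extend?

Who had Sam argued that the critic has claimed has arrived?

"who" is extracted from the subject of "arrived".
Boundaries crossed, outermost first: [that], [Ø] — 2 in total.

2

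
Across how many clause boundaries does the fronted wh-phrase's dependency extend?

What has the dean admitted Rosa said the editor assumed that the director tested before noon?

3

"what" is extracted from the object of "tested".
Boundaries crossed, outermost first: [Ø], [Ø], [that] — 3 in total.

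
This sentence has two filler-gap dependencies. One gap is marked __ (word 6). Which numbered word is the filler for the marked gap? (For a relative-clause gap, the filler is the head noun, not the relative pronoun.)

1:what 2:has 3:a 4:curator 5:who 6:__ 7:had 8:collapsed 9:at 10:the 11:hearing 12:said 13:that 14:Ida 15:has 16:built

The marked gap is inside the relative clause, the subject of "collapsed".
Its filler is the head noun "curator" (via "who"), at word 4.
(The other dependency links word 1 to a gap after word 16.)

4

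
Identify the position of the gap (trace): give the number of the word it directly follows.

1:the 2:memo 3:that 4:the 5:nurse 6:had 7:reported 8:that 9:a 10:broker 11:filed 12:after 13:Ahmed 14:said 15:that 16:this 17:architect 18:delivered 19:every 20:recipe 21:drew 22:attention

11

The displaced element is "the memo" (word 2).
It is linked across 1 clause boundary (that).
It functions as the direct object of "filed", so the gap sits immediately after word 11 ("filed").
Base order: The nurse had reported that a broker filed the memo after Ahmed said that this architect delivered every recipe.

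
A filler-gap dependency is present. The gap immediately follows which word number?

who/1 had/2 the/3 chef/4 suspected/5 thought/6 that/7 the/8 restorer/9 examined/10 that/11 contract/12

The displaced element is "who" (word 1).
It is linked across 1 clause boundary (Ø).
It functions as the subject of "thought", so the gap sits immediately after word 5 ("suspected").
Base order: The chef had suspected who thought that the restorer examined that contract.

5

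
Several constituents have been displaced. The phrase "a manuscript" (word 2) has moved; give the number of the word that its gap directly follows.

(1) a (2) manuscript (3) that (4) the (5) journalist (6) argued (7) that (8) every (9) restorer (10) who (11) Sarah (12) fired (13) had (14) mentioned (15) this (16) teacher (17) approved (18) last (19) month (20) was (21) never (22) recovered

The displaced element is "a manuscript" (word 2).
It is linked across 2 clause boundaries (that → Ø).
It functions as the direct object of "approved", so the gap sits immediately after word 17 ("approved").
Base order: The journalist argued that every restorer who Sarah fired had mentioned this teacher approved a manuscript last month.

17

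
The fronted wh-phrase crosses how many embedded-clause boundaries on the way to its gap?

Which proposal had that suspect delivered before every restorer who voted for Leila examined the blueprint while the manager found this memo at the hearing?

0

"which proposal" originates inside the matrix clause — no clause boundary is crossed.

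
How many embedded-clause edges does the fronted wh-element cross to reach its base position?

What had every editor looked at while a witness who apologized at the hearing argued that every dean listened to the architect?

0

"what" originates inside the matrix clause — no clause boundary is crossed.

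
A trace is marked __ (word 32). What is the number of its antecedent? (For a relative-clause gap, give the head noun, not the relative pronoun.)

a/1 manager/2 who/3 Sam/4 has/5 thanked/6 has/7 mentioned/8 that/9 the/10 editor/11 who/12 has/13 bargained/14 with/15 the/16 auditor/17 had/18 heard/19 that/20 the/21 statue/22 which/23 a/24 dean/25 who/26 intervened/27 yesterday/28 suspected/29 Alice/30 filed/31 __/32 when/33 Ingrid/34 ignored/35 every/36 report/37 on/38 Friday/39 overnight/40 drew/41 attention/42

22

The gap at 32 is the object of "filed", inside a relative clause.
The relative pronoun is "which" (word 23); it is bound by the head noun immediately before it.
Its filler is the head noun "statue", at word 22.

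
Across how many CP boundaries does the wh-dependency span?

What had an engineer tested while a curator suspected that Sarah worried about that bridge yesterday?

"what" originates inside the matrix clause — no clause boundary is crossed.

0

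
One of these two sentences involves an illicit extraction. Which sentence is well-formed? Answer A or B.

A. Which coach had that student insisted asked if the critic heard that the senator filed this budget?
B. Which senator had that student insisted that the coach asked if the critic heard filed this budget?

In B, the wh-phrase is extracted from inside a wh-island (introduced by "if"), which blocks movement.
In A, the extraction path crosses only that-complement boundaries, which are transparent.
So A is grammatical.

A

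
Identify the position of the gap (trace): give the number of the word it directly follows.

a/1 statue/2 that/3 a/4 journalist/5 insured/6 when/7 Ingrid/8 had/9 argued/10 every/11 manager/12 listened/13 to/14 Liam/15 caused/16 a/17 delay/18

The displaced element is "a statue" (word 2).
It functions as the direct object of "insured", so the gap sits immediately after word 6 ("insured").
Base order: A journalist insured a statue when Ingrid had argued every manager listened to Liam.

6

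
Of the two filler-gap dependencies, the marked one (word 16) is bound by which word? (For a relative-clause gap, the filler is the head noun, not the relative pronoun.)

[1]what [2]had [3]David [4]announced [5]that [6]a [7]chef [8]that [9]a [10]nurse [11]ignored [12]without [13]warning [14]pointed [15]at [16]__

The marked gap is the object of the preposition "at" of "pointed".
Its filler is the fronted wh-phrase "what", at word 1.
(The other dependency links word 7 to a gap after word 11.)

1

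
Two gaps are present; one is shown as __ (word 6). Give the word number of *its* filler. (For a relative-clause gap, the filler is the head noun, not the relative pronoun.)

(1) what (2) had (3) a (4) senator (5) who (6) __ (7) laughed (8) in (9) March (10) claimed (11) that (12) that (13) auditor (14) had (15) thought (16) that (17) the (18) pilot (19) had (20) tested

The marked gap is inside the relative clause, the subject of "laughed".
Its filler is the head noun "senator" (via "who"), at word 4.
(The other dependency links word 1 to a gap after word 20.)

4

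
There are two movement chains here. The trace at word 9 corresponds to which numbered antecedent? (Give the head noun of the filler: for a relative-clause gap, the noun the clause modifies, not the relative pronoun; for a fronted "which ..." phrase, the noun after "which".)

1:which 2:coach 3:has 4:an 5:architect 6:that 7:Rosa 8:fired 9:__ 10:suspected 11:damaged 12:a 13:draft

The marked gap is inside the relative clause, the direct object of "fired".
Its filler is the head noun "architect" (via "that"), at word 5.
(The other dependency links word 2 to a gap after word 10.)

5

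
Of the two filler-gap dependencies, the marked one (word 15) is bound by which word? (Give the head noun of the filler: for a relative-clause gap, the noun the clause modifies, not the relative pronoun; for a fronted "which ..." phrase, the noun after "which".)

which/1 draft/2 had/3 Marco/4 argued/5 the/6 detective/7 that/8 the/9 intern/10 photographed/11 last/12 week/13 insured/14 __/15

The marked gap is the direct object of "insured".
Its filler is the fronted wh-phrase "which draft", at word 2.
(The other dependency links word 7 to a gap after word 11.)

2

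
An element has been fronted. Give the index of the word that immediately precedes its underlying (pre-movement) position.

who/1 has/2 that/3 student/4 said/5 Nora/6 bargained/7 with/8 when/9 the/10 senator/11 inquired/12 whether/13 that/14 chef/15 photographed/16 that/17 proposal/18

8

The displaced element is "who" (word 1).
It is linked across 1 clause boundary (Ø).
It functions as the object of the preposition "with" of "bargained", so the gap sits immediately after word 8 ("with").
Base order: That student has said Nora bargained with who when the senator inquired whether that chef photographed that proposal.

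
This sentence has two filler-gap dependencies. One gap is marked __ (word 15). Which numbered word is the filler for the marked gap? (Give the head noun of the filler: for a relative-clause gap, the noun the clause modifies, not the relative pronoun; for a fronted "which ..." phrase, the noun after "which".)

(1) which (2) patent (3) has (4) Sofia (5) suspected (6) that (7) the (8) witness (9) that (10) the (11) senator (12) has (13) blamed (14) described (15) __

The marked gap is the direct object of "described".
Its filler is the fronted wh-phrase "which patent", at word 2.
(The other dependency links word 8 to a gap after word 13.)

2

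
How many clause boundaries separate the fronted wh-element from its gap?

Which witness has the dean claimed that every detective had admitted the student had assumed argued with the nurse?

"which witness" is extracted from the subject of "argued".
Boundaries crossed, outermost first: [that], [Ø], [Ø] — 3 in total.

3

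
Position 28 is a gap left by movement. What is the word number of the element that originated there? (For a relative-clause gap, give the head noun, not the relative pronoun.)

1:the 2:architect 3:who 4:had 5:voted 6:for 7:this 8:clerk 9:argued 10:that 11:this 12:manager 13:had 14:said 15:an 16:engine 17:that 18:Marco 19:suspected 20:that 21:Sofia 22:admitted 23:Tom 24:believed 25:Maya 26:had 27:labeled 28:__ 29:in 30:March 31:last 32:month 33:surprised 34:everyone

16

The gap at 28 is the object of "labeled", inside a relative clause.
The relative pronoun is "that" (word 17); it is bound by the head noun immediately before it.
Its filler is the head noun "engine", at word 16.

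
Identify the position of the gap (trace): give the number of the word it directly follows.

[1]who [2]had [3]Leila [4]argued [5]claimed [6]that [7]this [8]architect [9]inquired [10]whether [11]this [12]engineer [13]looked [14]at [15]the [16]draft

4

The displaced element is "who" (word 1).
It is linked across 1 clause boundary (Ø).
It functions as the subject of "claimed", so the gap sits immediately after word 4 ("argued").
Base order: Leila had argued that who claimed that this architect inquired whether this engineer looked at the draft.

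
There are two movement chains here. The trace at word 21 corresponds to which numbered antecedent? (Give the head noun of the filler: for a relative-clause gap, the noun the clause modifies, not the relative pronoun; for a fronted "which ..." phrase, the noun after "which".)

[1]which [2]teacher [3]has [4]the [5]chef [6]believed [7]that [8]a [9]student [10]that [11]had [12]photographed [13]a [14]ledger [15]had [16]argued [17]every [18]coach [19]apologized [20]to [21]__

2

The marked gap is the object of the preposition "to" of "apologized".
Its filler is the fronted wh-phrase "which teacher", at word 2.
(The other dependency links word 9 to a gap after word 10.)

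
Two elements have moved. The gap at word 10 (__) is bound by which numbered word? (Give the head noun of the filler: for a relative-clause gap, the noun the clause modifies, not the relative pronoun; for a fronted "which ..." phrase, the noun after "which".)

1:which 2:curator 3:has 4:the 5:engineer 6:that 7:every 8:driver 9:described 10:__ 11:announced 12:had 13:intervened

5

The marked gap is inside the relative clause, the direct object of "described".
Its filler is the head noun "engineer" (via "that"), at word 5.
(The other dependency links word 2 to a gap after word 11.)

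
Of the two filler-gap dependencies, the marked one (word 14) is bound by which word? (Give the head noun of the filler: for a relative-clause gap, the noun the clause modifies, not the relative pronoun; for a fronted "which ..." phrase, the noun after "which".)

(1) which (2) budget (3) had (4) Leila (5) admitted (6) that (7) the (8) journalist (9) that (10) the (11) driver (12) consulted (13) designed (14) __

2

The marked gap is the direct object of "designed".
Its filler is the fronted wh-phrase "which budget", at word 2.
(The other dependency links word 8 to a gap after word 12.)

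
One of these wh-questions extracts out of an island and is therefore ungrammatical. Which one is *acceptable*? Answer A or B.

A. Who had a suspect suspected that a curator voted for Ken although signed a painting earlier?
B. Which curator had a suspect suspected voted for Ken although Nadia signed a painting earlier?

In A, the wh-phrase is extracted from inside an adjunct island (introduced by "although"), which blocks movement.
In B, the extraction path crosses only that-complement boundaries, which are transparent.
So B is grammatical.

B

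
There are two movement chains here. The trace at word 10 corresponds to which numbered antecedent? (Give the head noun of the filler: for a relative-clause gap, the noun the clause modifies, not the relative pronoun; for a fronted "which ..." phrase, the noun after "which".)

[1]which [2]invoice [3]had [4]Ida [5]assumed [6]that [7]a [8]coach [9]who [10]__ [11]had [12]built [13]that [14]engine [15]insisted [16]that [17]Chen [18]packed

8

The marked gap is inside the relative clause, the subject of "built".
Its filler is the head noun "coach" (via "who"), at word 8.
(The other dependency links word 2 to a gap after word 18.)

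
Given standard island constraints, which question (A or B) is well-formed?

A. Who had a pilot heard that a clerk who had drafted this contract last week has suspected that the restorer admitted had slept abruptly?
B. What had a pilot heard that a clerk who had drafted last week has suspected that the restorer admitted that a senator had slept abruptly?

In B, the wh-phrase is extracted from inside a complex-NP island (relative clause) (introduced by "who"), which blocks movement.
In A, the extraction path crosses only that-complement boundaries, which are transparent.
So A is grammatical.

A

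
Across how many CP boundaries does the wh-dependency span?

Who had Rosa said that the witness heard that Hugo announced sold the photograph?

3

"who" is extracted from the subject of "sold".
Boundaries crossed, outermost first: [that], [that], [Ø] — 3 in total.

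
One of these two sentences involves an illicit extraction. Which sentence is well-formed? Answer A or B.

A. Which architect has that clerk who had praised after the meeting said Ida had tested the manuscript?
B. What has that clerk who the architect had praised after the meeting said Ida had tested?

In A, the wh-phrase is extracted from inside a complex-NP island (relative clause) (introduced by "who"), which blocks movement.
In B, the extraction path crosses only that-complement boundaries, which are transparent.
So B is grammatical.

B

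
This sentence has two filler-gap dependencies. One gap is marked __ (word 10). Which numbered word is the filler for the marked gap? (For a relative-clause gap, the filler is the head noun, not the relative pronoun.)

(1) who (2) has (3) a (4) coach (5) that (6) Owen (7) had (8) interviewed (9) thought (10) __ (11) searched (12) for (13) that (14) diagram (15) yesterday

1

The marked gap is the subject of "searched".
Its filler is the fronted wh-phrase "who", at word 1.
(The other dependency links word 4 to a gap after word 8.)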